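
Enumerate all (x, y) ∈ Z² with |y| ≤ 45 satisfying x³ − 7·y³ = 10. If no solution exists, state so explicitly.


The equation is x³ - 7y³ = 10. For fixed y, x³ = 7·y³ + 10, so a solution requires the RHS to be a perfect cube.
Strategy: iterate y from -45 to 45, compute RHS = 7·y³ + 10, and check whether it is a (positive or negative) perfect cube.
Check small values of y:
  y = 0: RHS = 10 is not a perfect cube.
  y = 1: RHS = 17 is not a perfect cube.
  y = -1: RHS = 3 is not a perfect cube.
  y = 2: RHS = 66 is not a perfect cube.
  y = -2: RHS = -46 is not a perfect cube.
  y = 3: RHS = 199 is not a perfect cube.
  y = -3: RHS = -179 is not a perfect cube.
Continuing the search up to |y| = 45 finds no solutions either.
No (x, y) in the scanned range satisfies the equation.

No integer solutions with |y| ≤ 45.


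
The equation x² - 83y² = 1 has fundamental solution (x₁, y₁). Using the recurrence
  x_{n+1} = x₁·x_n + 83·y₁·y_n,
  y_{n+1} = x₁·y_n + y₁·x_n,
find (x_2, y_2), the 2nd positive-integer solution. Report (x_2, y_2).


Step 1: Find the fundamental solution (x₁, y₁) of x² - 83y² = 1.
  Expand √83 as a continued fraction. a₀ = ⌊√83⌋ = 9; iterate m_{k+1} = d_k·a_k − m_k, d_{k+1} = (83 − m_{k+1}²)/d_k, a_{k+1} = ⌊(a₀ + m_{k+1})/d_{k+1}⌋ (starting m₀ = 0, d₀ = 1), with convergents p_k = a_k·p_{k-1} + p_{k-2}, q_k = a_k·q_{k-1} + q_{k-2} (p₋₁ = 1, q₋₁ = 0):
  k = 0: a₀ = 9; p₀/q₀ = 9/1; p₀² − 83·q₀² = 81 − 83 = -2.
  k = 1: m = 9, d = 2, a = ⌊(9 + 9)/2⌋ = 9; p/q = (9·9 + 1)/(9·1 + 0) = 82/9; p² − 83·q² = 6724 − 6723 = 1.
  The first convergent with p² − 83·q² = 1 gives the fundamental solution (x₁, y₁) = (82, 9).
Step 2: Apply the recurrence (x_{n+1}, y_{n+1}) = (x₁x_n + 83y₁y_n, x₁y_n + y₁x_n) repeatedly.
  From (x_1, y_1) = (82, 9): x_2 = 82·82 + 83·9·9 = 13447; y_2 = 82·9 + 9·82 = 1476.
Step 3: Verify x_2² - 83·y_2² = 180821809 - 180821808 = 1 (should be 1). ✓

(x_1, y_1) = (82, 9); (x_2, y_2) = (13447, 1476).


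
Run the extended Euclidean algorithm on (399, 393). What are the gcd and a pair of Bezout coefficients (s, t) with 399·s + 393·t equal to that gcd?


Euclidean algorithm on (399, 393) — divide until remainder is 0:
  399 = 1 · 393 + 6
  393 = 65 · 6 + 3
  6 = 2 · 3 + 0
gcd(399, 393) = 3.
Track Bezout coefficients alongside the remainders: start with r₀ = 399 = a·1 + b·0 (s = 1, t = 0) and r₁ = 393 = a·0 + b·1 (s = 0, t = 1); each new remainder r_{k+1} = r_{k-1} − q_k·r_k inherits s_{k+1} = s_{k-1} − q_k·s_k, t_{k+1} = t_{k-1} − q_k·t_k, so r_k = a·s_k + b·t_k at every step:
  q = 1: r = 6, s = 1 − 1·0 = 1, t = 0 − 1·1 = -1  (check: 399·1 + 393·(-1) = 6)
  q = 65: r = 3, s = 0 − 65·1 = -65, t = 1 − 65·(-1) = 66  (check: 399·(-65) + 393·66 = 3)
The row with r = 3 (the gcd) gives the Bezout coefficients s = -65, t = 66.
Result: 399 · (-65) + 393 · (66) = 3.

gcd(399, 393) = 3; s = -65, t = 66 (check: 399·(-65) + 393·66 = 3).


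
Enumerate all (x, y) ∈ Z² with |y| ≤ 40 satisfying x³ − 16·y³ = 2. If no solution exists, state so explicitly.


The equation is x³ - 16y³ = 2. For fixed y, x³ = 16·y³ + 2, so a solution requires the RHS to be a perfect cube.
Strategy: iterate y from -40 to 40, compute RHS = 16·y³ + 2, and check whether it is a (positive or negative) perfect cube.
Check small values of y:
  y = 0: RHS = 2 is not a perfect cube.
  y = 1: RHS = 18 is not a perfect cube.
  y = -1: RHS = -14 is not a perfect cube.
  y = 2: RHS = 130 is not a perfect cube.
  y = -2: RHS = -126 is not a perfect cube.
  y = 3: RHS = 434 is not a perfect cube.
  y = -3: RHS = -430 is not a perfect cube.
Continuing the search up to |y| = 40 finds no solutions either.
No (x, y) in the scanned range satisfies the equation.

No integer solutions with |y| ≤ 40.


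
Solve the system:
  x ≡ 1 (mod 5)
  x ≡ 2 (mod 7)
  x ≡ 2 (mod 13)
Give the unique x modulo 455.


Moduli 5, 7, 13 are pairwise coprime; by CRT there is a unique solution modulo M = 5 · 7 · 13 = 455.
Solve pairwise, accumulating the modulus:
  Start with x ≡ 1 (mod 5).
  Combine with x ≡ 2 (mod 7): since gcd(5, 7) = 1, we get a unique residue mod 35.
    Write x = 1 + 5·t and substitute into x ≡ 2 (mod 7): 5·t ≡ 2 − 1 = 1 (mod 7).
    The inverse of 5 mod 7 is 3 (since 5·3 = 15 = 2·7 + 1), so t ≡ 3·1 = 3 ≡ 3 (mod 7).
    Then x = 1 + 5·3 = 16, valid modulo lcm(5, 7) = 35: x ≡ 16 (mod 35).
  Combine with x ≡ 2 (mod 13): since gcd(35, 13) = 1, we get a unique residue mod 455.
    Write x = 16 + 35·t and substitute into x ≡ 2 (mod 13): 35·t ≡ 2 − 16 = -14 (mod 13).
    Reduce coefficients mod 13: 9·t ≡ 12 (mod 13).
    The inverse of 9 mod 13 is 3 (since 9·3 = 27 = 2·13 + 1), so t ≡ 3·12 = 36 ≡ 10 (mod 13).
    Then x = 16 + 35·10 = 366, valid modulo lcm(35, 13) = 455: x ≡ 366 (mod 455).
Verify: 366 mod 5 = 1 ✓, 366 mod 7 = 2 ✓, 366 mod 13 = 2 ✓.

x ≡ 366 (mod 455).


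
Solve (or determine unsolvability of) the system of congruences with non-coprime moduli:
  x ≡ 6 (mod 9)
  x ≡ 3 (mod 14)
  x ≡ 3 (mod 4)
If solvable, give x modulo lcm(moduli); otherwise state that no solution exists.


Moduli 9, 14, 4 are not pairwise coprime, so CRT works modulo lcm(m_i) when all pairwise compatibility conditions hold.
Pairwise compatibility: gcd(m_i, m_j) must divide a_i - a_j for every pair.
Merge one congruence at a time:
  Start: x ≡ 6 (mod 9).
  Combine with x ≡ 3 (mod 14): gcd(9, 14) = 1; 3 - 6 = -3, which IS divisible by 1, so compatible.
    Write x = 6 + 9·t and substitute into x ≡ 3 (mod 14): 9·t ≡ 3 − 6 = -3 (mod 14).
    Reduce coefficients mod 14: 9·t ≡ 11 (mod 14).
    The inverse of 9 mod 14 is 11 (since 9·11 = 99 = 7·14 + 1), so t ≡ 11·11 = 121 ≡ 9 (mod 14).
    Then x = 6 + 9·9 = 87, valid modulo lcm(9, 14) = 126: x ≡ 87 (mod 126).
  Combine with x ≡ 3 (mod 4): gcd(126, 4) = 2; 3 - 87 = -84, which IS divisible by 2, so compatible.
    Write x = 87 + 126·t and substitute into x ≡ 3 (mod 4): 126·t ≡ 3 − 87 = -84 (mod 4).
    Divide the congruence (and modulus) by g = 2: 63·t ≡ -42 (mod 2).
    Reduce coefficients mod 2: 1·t ≡ 0 (mod 2).
    So t ≡ 0 (mod 2).
    Then x = 87 + 126·0 = 87, valid modulo lcm(126, 4) = 252: x ≡ 87 (mod 252).
Verify: 87 mod 9 = 6, 87 mod 14 = 3, 87 mod 4 = 3.

x ≡ 87 (mod 252).


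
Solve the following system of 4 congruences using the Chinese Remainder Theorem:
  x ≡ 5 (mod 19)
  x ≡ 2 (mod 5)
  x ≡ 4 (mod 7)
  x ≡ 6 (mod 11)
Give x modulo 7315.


Product of moduli M = 19 · 5 · 7 · 11 = 7315.
Merge one congruence at a time:
  Start: x ≡ 5 (mod 19).
  Combine with x ≡ 2 (mod 5); new modulus lcm = 95.
    Write x = 5 + 19·t and substitute into x ≡ 2 (mod 5): 19·t ≡ 2 − 5 = -3 (mod 5).
    Reduce coefficients mod 5: 4·t ≡ 2 (mod 5).
    The inverse of 4 mod 5 is 4 (since 4·4 = 16 = 3·5 + 1), so t ≡ 4·2 = 8 ≡ 3 (mod 5).
    Then x = 5 + 19·3 = 62, valid modulo lcm(19, 5) = 95: x ≡ 62 (mod 95).
  Combine with x ≡ 4 (mod 7); new modulus lcm = 665.
    Write x = 62 + 95·t and substitute into x ≡ 4 (mod 7): 95·t ≡ 4 − 62 = -58 (mod 7).
    Reduce coefficients mod 7: 4·t ≡ 5 (mod 7).
    The inverse of 4 mod 7 is 2 (since 4·2 = 8 = 1·7 + 1), so t ≡ 2·5 = 10 ≡ 3 (mod 7).
    Then x = 62 + 95·3 = 347, valid modulo lcm(95, 7) = 665: x ≡ 347 (mod 665).
  Combine with x ≡ 6 (mod 11); new modulus lcm = 7315.
    Write x = 347 + 665·t and substitute into x ≡ 6 (mod 11): 665·t ≡ 6 − 347 = -341 (mod 11).
    Reduce coefficients mod 11: 5·t ≡ 0 (mod 11).
    The inverse of 5 mod 11 is 9 (since 5·9 = 45 = 4·11 + 1), so t ≡ 9·0 = 0 ≡ 0 (mod 11).
    Then x = 347 + 665·0 = 347, valid modulo lcm(665, 11) = 7315: x ≡ 347 (mod 7315).
Verify against each original: 347 mod 19 = 5, 347 mod 5 = 2, 347 mod 7 = 4, 347 mod 11 = 6.

x ≡ 347 (mod 7315).


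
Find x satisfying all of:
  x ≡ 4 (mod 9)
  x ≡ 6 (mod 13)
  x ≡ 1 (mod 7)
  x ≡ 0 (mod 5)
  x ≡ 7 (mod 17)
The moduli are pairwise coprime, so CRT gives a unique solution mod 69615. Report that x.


Product of moduli M = 9 · 13 · 7 · 5 · 17 = 69615.
Merge one congruence at a time:
  Start: x ≡ 4 (mod 9).
  Combine with x ≡ 6 (mod 13); new modulus lcm = 117.
    Write x = 4 + 9·t and substitute into x ≡ 6 (mod 13): 9·t ≡ 6 − 4 = 2 (mod 13).
    The inverse of 9 mod 13 is 3 (since 9·3 = 27 = 2·13 + 1), so t ≡ 3·2 = 6 ≡ 6 (mod 13).
    Then x = 4 + 9·6 = 58, valid modulo lcm(9, 13) = 117: x ≡ 58 (mod 117).
  Combine with x ≡ 1 (mod 7); new modulus lcm = 819.
    Write x = 58 + 117·t and substitute into x ≡ 1 (mod 7): 117·t ≡ 1 − 58 = -57 (mod 7).
    Reduce coefficients mod 7: 5·t ≡ 6 (mod 7).
    The inverse of 5 mod 7 is 3 (since 5·3 = 15 = 2·7 + 1), so t ≡ 3·6 = 18 ≡ 4 (mod 7).
    Then x = 58 + 117·4 = 526, valid modulo lcm(117, 7) = 819: x ≡ 526 (mod 819).
  Combine with x ≡ 0 (mod 5); new modulus lcm = 4095.
    Write x = 526 + 819·t and substitute into x ≡ 0 (mod 5): 819·t ≡ 0 − 526 = -526 (mod 5).
    Reduce coefficients mod 5: 4·t ≡ 4 (mod 5).
    The inverse of 4 mod 5 is 4 (since 4·4 = 16 = 3·5 + 1), so t ≡ 4·4 = 16 ≡ 1 (mod 5).
    Then x = 526 + 819·1 = 1345, valid modulo lcm(819, 5) = 4095: x ≡ 1345 (mod 4095).
  Combine with x ≡ 7 (mod 17); new modulus lcm = 69615.
    Write x = 1345 + 4095·t and substitute into x ≡ 7 (mod 17): 4095·t ≡ 7 − 1345 = -1338 (mod 17).
    Reduce coefficients mod 17: 15·t ≡ 5 (mod 17).
    The inverse of 15 mod 17 is 8 (since 15·8 = 120 = 7·17 + 1), so t ≡ 8·5 = 40 ≡ 6 (mod 17).
    Then x = 1345 + 4095·6 = 25915, valid modulo lcm(4095, 17) = 69615: x ≡ 25915 (mod 69615).
Verify against each original: 25915 mod 9 = 4, 25915 mod 13 = 6, 25915 mod 7 = 1, 25915 mod 5 = 0, 25915 mod 17 = 7.

x ≡ 25915 (mod 69615).


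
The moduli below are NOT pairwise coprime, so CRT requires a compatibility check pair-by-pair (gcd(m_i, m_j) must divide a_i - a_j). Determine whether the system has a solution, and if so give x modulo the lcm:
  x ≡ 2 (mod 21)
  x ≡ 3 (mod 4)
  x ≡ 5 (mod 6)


Moduli 21, 4, 6 are not pairwise coprime, so CRT works modulo lcm(m_i) when all pairwise compatibility conditions hold.
Pairwise compatibility: gcd(m_i, m_j) must divide a_i - a_j for every pair.
Merge one congruence at a time:
  Start: x ≡ 2 (mod 21).
  Combine with x ≡ 3 (mod 4): gcd(21, 4) = 1; 3 - 2 = 1, which IS divisible by 1, so compatible.
    Write x = 2 + 21·t and substitute into x ≡ 3 (mod 4): 21·t ≡ 3 − 2 = 1 (mod 4).
    Reduce coefficients mod 4: 1·t ≡ 1 (mod 4).
    So t ≡ 1 (mod 4).
    Then x = 2 + 21·1 = 23, valid modulo lcm(21, 4) = 84: x ≡ 23 (mod 84).
  Combine with x ≡ 5 (mod 6): gcd(84, 6) = 6; 5 - 23 = -18, which IS divisible by 6, so compatible.
    Write x = 23 + 84·t and substitute into x ≡ 5 (mod 6): 84·t ≡ 5 − 23 = -18 (mod 6).
    Divide the congruence (and modulus) by g = 6: 14·t ≡ -3 (mod 1).
    Modulo 1 every t works; take t = 0.
    Then x = 23 + 84·0 = 23, valid modulo lcm(84, 6) = 84: x ≡ 23 (mod 84).
Verify: 23 mod 21 = 2, 23 mod 4 = 3, 23 mod 6 = 5.

x ≡ 23 (mod 84).


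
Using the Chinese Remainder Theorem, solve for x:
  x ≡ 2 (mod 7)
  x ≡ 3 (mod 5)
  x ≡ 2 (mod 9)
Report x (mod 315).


Moduli 7, 5, 9 are pairwise coprime; by CRT there is a unique solution modulo M = 7 · 5 · 9 = 315.
Solve pairwise, accumulating the modulus:
  Start with x ≡ 2 (mod 7).
  Combine with x ≡ 3 (mod 5): since gcd(7, 5) = 1, we get a unique residue mod 35.
    Write x = 2 + 7·t and substitute into x ≡ 3 (mod 5): 7·t ≡ 3 − 2 = 1 (mod 5).
    Reduce coefficients mod 5: 2·t ≡ 1 (mod 5).
    The inverse of 2 mod 5 is 3 (since 2·3 = 6 = 1·5 + 1), so t ≡ 3·1 = 3 ≡ 3 (mod 5).
    Then x = 2 + 7·3 = 23, valid modulo lcm(7, 5) = 35: x ≡ 23 (mod 35).
  Combine with x ≡ 2 (mod 9): since gcd(35, 9) = 1, we get a unique residue mod 315.
    Write x = 23 + 35·t and substitute into x ≡ 2 (mod 9): 35·t ≡ 2 − 23 = -21 (mod 9).
    Reduce coefficients mod 9: 8·t ≡ 6 (mod 9).
    The inverse of 8 mod 9 is 8 (since 8·8 = 64 = 7·9 + 1), so t ≡ 8·6 = 48 ≡ 3 (mod 9).
    Then x = 23 + 35·3 = 128, valid modulo lcm(35, 9) = 315: x ≡ 128 (mod 315).
Verify: 128 mod 7 = 2 ✓, 128 mod 5 = 3 ✓, 128 mod 9 = 2 ✓.

x ≡ 128 (mod 315).


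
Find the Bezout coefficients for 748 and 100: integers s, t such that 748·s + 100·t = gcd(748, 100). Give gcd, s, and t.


Euclidean algorithm on (748, 100) — divide until remainder is 0:
  748 = 7 · 100 + 48
  100 = 2 · 48 + 4
  48 = 12 · 4 + 0
gcd(748, 100) = 4.
Track Bezout coefficients alongside the remainders: start with r₀ = 748 = a·1 + b·0 (s = 1, t = 0) and r₁ = 100 = a·0 + b·1 (s = 0, t = 1); each new remainder r_{k+1} = r_{k-1} − q_k·r_k inherits s_{k+1} = s_{k-1} − q_k·s_k, t_{k+1} = t_{k-1} − q_k·t_k, so r_k = a·s_k + b·t_k at every step:
  q = 7: r = 48, s = 1 − 7·0 = 1, t = 0 − 7·1 = -7  (check: 748·1 + 100·(-7) = 48)
  q = 2: r = 4, s = 0 − 2·1 = -2, t = 1 − 2·(-7) = 15  (check: 748·(-2) + 100·15 = 4)
The row with r = 4 (the gcd) gives the Bezout coefficients s = -2, t = 15.
Result: 748 · (-2) + 100 · (15) = 4.

gcd(748, 100) = 4; s = -2, t = 15 (check: 748·(-2) + 100·15 = 4).


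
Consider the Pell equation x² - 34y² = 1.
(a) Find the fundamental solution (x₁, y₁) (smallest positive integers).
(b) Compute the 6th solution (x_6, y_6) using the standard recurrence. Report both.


Step 1: Find the fundamental solution (x₁, y₁) of x² - 34y² = 1.
  Expand √34 as a continued fraction. a₀ = ⌊√34⌋ = 5; iterate m_{k+1} = d_k·a_k − m_k, d_{k+1} = (34 − m_{k+1}²)/d_k, a_{k+1} = ⌊(a₀ + m_{k+1})/d_{k+1}⌋ (starting m₀ = 0, d₀ = 1), with convergents p_k = a_k·p_{k-1} + p_{k-2}, q_k = a_k·q_{k-1} + q_{k-2} (p₋₁ = 1, q₋₁ = 0):
  k = 0: a₀ = 5; p₀/q₀ = 5/1; p₀² − 34·q₀² = 25 − 34 = -9.
  k = 1: m = 5, d = 9, a = ⌊(5 + 5)/9⌋ = 1; p/q = (1·5 + 1)/(1·1 + 0) = 6/1; p² − 34·q² = 36 − 34 = 2.
  k = 2: m = 4, d = 2, a = ⌊(5 + 4)/2⌋ = 4; p/q = (4·6 + 5)/(4·1 + 1) = 29/5; p² − 34·q² = 841 − 850 = -9.
  k = 3: m = 4, d = 9, a = ⌊(5 + 4)/9⌋ = 1; p/q = (1·29 + 6)/(1·5 + 1) = 35/6; p² − 34·q² = 1225 − 1224 = 1.
  The first convergent with p² − 34·q² = 1 gives the fundamental solution (x₁, y₁) = (35, 6).
Step 2: Apply the recurrence (x_{n+1}, y_{n+1}) = (x₁x_n + 34y₁y_n, x₁y_n + y₁x_n) repeatedly.
  From (x_1, y_1) = (35, 6): x_2 = 35·35 + 34·6·6 = 2449; y_2 = 35·6 + 6·35 = 420.
  From (x_2, y_2) = (2449, 420): x_3 = 35·2449 + 34·6·420 = 171395; y_3 = 35·420 + 6·2449 = 29394.
  From (x_3, y_3) = (171395, 29394): x_4 = 35·171395 + 34·6·29394 = 11995201; y_4 = 35·29394 + 6·171395 = 2057160.
  From (x_4, y_4) = (11995201, 2057160): x_5 = 35·11995201 + 34·6·2057160 = 839492675; y_5 = 35·2057160 + 6·11995201 = 143971806.
  From (x_5, y_5) = (839492675, 143971806): x_6 = 35·839492675 + 34·6·143971806 = 58752492049; y_6 = 35·143971806 + 6·839492675 = 10075969260.
Step 3: Verify x_6² - 34·y_6² = 3451855321967808218401 - 3451855321967808218400 = 1 (should be 1). ✓

(x_1, y_1) = (35, 6); (x_6, y_6) = (58752492049, 10075969260).


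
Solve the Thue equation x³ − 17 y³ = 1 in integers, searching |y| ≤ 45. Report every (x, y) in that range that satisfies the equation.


The equation is x³ - 17y³ = 1. For fixed y, x³ = 17·y³ + 1, so a solution requires the RHS to be a perfect cube.
Strategy: iterate y from -45 to 45, compute RHS = 17·y³ + 1, and check whether it is a (positive or negative) perfect cube.
Check small values of y:
  y = 0: RHS = 1 = (1)³ ⇒ x = 1 works.
  y = 1: RHS = 18 is not a perfect cube.
  y = -1: RHS = -16 is not a perfect cube.
  y = 2: RHS = 137 is not a perfect cube.
  y = -2: RHS = -135 is not a perfect cube.
  y = 3: RHS = 460 is not a perfect cube.
  y = -3: RHS = -458 is not a perfect cube.
Continuing, at y = 7: RHS = 5832 = (18)³ ⇒ x = 18 works.
Searching the remaining y in |y| ≤ 45 finds no further solutions.
Collected solutions: (1, 0), (18, 7).

Solutions (with |y| ≤ 45): (1, 0), (18, 7).


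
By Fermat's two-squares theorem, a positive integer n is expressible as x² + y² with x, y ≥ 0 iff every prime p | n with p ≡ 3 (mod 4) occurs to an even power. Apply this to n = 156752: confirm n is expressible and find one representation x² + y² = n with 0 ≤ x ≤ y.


Step 1: Factor n = 156752 = 2^4 · 97 · 101.
Step 2: Check the mod-4 condition on each prime factor: 2 = 2 (special); 97 ≡ 1 (mod 4), exponent 1; 101 ≡ 1 (mod 4), exponent 1.
All primes ≡ 3 (mod 4) appear to even exponent (or don't appear), so by the two-squares theorem n IS expressible as a sum of two squares.
Step 3: Build a representation. Group n = k² · m with k = 4 and m = 97 · 101 = 9797 (a product of primes ≡ 1 (mod 4)); a representation of m scales to one of n via (k·x)² + (k·y)² = k²(x² + y²). Each prime p ≡ 1 (mod 4) is itself a sum of two squares; find a² by testing p − a² for a perfect square:
  97: 97 − 1² = 96, 97 − 2² = 93, 97 − 3² = 88, 97 − 4² = 81 = 9² ⇒ 97 = 4² + 9².
  101: 101 − 1² = 100 = 10² ⇒ 101 = 1² + 10².
  Combine using the Brahmagupta–Fibonacci identity (a² + b²)(c² + d²) = (ac − bd)² + (ad + bc)² = (ac + bd)² + (ad − bc)²:
  97 · 101 = 9797: from (4² + 9²)(1² + 10²), take (4·1 − 9·10, 4·10 + 9·1) = (4 − 90, 40 + 9) = (-86, 49); dropping signs (only squares matter) gives (86, 49); check 86² + 49² = 7396 + 2401 = 9797 ✓.
  Scale by k = 4: (4·86, 4·49) = (344, 196).
Step 4: Order so x ≤ y and verify: 196² + 344² = 38416 + 118336 = 156752 = n. ✓

n = 156752 = 196² + 344² (one valid representation with x ≤ y).


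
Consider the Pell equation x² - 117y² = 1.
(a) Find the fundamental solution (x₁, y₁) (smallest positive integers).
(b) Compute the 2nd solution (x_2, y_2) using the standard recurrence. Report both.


Step 1: Find the fundamental solution (x₁, y₁) of x² - 117y² = 1.
  Expand √117 as a continued fraction. a₀ = ⌊√117⌋ = 10; iterate m_{k+1} = d_k·a_k − m_k, d_{k+1} = (117 − m_{k+1}²)/d_k, a_{k+1} = ⌊(a₀ + m_{k+1})/d_{k+1}⌋ (starting m₀ = 0, d₀ = 1), with convergents p_k = a_k·p_{k-1} + p_{k-2}, q_k = a_k·q_{k-1} + q_{k-2} (p₋₁ = 1, q₋₁ = 0):
  k = 0: a₀ = 10; p₀/q₀ = 10/1; p₀² − 117·q₀² = 100 − 117 = -17.
  k = 1: m = 10, d = 17, a = ⌊(10 + 10)/17⌋ = 1; p/q = (1·10 + 1)/(1·1 + 0) = 11/1; p² − 117·q² = 121 − 117 = 4.
  k = 2: m = 7, d = 4, a = ⌊(10 + 7)/4⌋ = 4; p/q = (4·11 + 10)/(4·1 + 1) = 54/5; p² − 117·q² = 2916 − 2925 = -9.
  k = 3: m = 9, d = 9, a = ⌊(10 + 9)/9⌋ = 2; p/q = (2·54 + 11)/(2·5 + 1) = 119/11; p² − 117·q² = 14161 − 14157 = 4.
  k = 4: m = 9, d = 4, a = ⌊(10 + 9)/4⌋ = 4; p/q = (4·119 + 54)/(4·11 + 5) = 530/49; p² − 117·q² = 280900 − 280917 = -17.
  k = 5: m = 7, d = 17, a = ⌊(10 + 7)/17⌋ = 1; p/q = (1·530 + 119)/(1·49 + 11) = 649/60; p² − 117·q² = 421201 − 421200 = 1.
  The first convergent with p² − 117·q² = 1 gives the fundamental solution (x₁, y₁) = (649, 60).
Step 2: Apply the recurrence (x_{n+1}, y_{n+1}) = (x₁x_n + 117y₁y_n, x₁y_n + y₁x_n) repeatedly.
  From (x_1, y_1) = (649, 60): x_2 = 649·649 + 117·60·60 = 842401; y_2 = 649·60 + 60·649 = 77880.
Step 3: Verify x_2² - 117·y_2² = 709639444801 - 709639444800 = 1 (should be 1). ✓

(x_1, y_1) = (649, 60); (x_2, y_2) = (842401, 77880).


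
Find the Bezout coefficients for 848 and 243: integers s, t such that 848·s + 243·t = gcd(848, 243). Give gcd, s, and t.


Euclidean algorithm on (848, 243) — divide until remainder is 0:
  848 = 3 · 243 + 119
  243 = 2 · 119 + 5
  119 = 23 · 5 + 4
  5 = 1 · 4 + 1
  4 = 4 · 1 + 0
gcd(848, 243) = 1.
Track Bezout coefficients alongside the remainders: start with r₀ = 848 = a·1 + b·0 (s = 1, t = 0) and r₁ = 243 = a·0 + b·1 (s = 0, t = 1); each new remainder r_{k+1} = r_{k-1} − q_k·r_k inherits s_{k+1} = s_{k-1} − q_k·s_k, t_{k+1} = t_{k-1} − q_k·t_k, so r_k = a·s_k + b·t_k at every step:
  q = 3: r = 119, s = 1 − 3·0 = 1, t = 0 − 3·1 = -3  (check: 848·1 + 243·(-3) = 119)
  q = 2: r = 5, s = 0 − 2·1 = -2, t = 1 − 2·(-3) = 7  (check: 848·(-2) + 243·7 = 5)
  q = 23: r = 4, s = 1 − 23·(-2) = 47, t = -3 − 23·7 = -164  (check: 848·47 + 243·(-164) = 4)
  q = 1: r = 1, s = -2 − 1·47 = -49, t = 7 − 1·(-164) = 171  (check: 848·(-49) + 243·171 = 1)
The row with r = 1 (the gcd) gives the Bezout coefficients s = -49, t = 171.
Result: 848 · (-49) + 243 · (171) = 1.

gcd(848, 243) = 1; s = -49, t = 171 (check: 848·(-49) + 243·171 = 1).


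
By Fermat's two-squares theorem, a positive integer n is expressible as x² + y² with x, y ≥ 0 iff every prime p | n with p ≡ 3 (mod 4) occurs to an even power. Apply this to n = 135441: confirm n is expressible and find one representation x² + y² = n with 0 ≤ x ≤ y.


Step 1: Factor n = 135441 = 3^2 · 101 · 149.
Step 2: Check the mod-4 condition on each prime factor: 3 ≡ 3 (mod 4), exponent 2 (must be even); 101 ≡ 1 (mod 4), exponent 1; 149 ≡ 1 (mod 4), exponent 1.
All primes ≡ 3 (mod 4) appear to even exponent (or don't appear), so by the two-squares theorem n IS expressible as a sum of two squares.
Step 3: Build a representation. Group n = k² · m with k = 3 and m = 101 · 149 = 15049 (a product of primes ≡ 1 (mod 4)); a representation of m scales to one of n via (k·x)² + (k·y)² = k²(x² + y²). Each prime p ≡ 1 (mod 4) is itself a sum of two squares; find a² by testing p − a² for a perfect square:
  101: 101 − 1² = 100 = 10² ⇒ 101 = 1² + 10².
  149: 149 − 1² = 148, 149 − 2² = 145, 149 − 3² = 140, 149 − 4² = 133, 149 − 5² = 124, 149 − 6² = 113, 149 − 7² = 100 = 10² ⇒ 149 = 7² + 10².
  Combine using the Brahmagupta–Fibonacci identity (a² + b²)(c² + d²) = (ac − bd)² + (ad + bc)² = (ac + bd)² + (ad − bc)²:
  101 · 149 = 15049: from (1² + 10²)(7² + 10²), take (1·7 − 10·10, 1·10 + 10·7) = (7 − 100, 10 + 70) = (-93, 80); dropping signs (only squares matter) gives (93, 80); check 93² + 80² = 8649 + 6400 = 15049 ✓.
  Scale by k = 3: (3·93, 3·80) = (279, 240).
Step 4: Order so x ≤ y and verify: 240² + 279² = 57600 + 77841 = 135441 = n. ✓

n = 135441 = 240² + 279² (one valid representation with x ≤ y).


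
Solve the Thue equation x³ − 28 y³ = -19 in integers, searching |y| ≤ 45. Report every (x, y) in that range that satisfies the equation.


The equation is x³ - 28y³ = -19. For fixed y, x³ = 28·y³ − 19, so a solution requires the RHS to be a perfect cube.
Strategy: iterate y from -45 to 45, compute RHS = 28·y³ − 19, and check whether it is a (positive or negative) perfect cube.
Check small values of y:
  y = 0: RHS = -19 is not a perfect cube.
  y = 1: RHS = 9 is not a perfect cube.
  y = -1: RHS = -47 is not a perfect cube.
  y = 2: RHS = 205 is not a perfect cube.
  y = -2: RHS = -243 is not a perfect cube.
  y = 3: RHS = 737 is not a perfect cube.
  y = -3: RHS = -775 is not a perfect cube.
Continuing the search up to |y| = 45 finds no solutions either.
No (x, y) in the scanned range satisfies the equation.

No integer solutions with |y| ≤ 45.


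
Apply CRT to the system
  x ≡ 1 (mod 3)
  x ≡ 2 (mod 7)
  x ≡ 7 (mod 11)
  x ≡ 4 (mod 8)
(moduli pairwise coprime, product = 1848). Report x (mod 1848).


Product of moduli M = 3 · 7 · 11 · 8 = 1848.
Merge one congruence at a time:
  Start: x ≡ 1 (mod 3).
  Combine with x ≡ 2 (mod 7); new modulus lcm = 21.
    Write x = 1 + 3·t and substitute into x ≡ 2 (mod 7): 3·t ≡ 2 − 1 = 1 (mod 7).
    The inverse of 3 mod 7 is 5 (since 3·5 = 15 = 2·7 + 1), so t ≡ 5·1 = 5 ≡ 5 (mod 7).
    Then x = 1 + 3·5 = 16, valid modulo lcm(3, 7) = 21: x ≡ 16 (mod 21).
  Combine with x ≡ 7 (mod 11); new modulus lcm = 231.
    Write x = 16 + 21·t and substitute into x ≡ 7 (mod 11): 21·t ≡ 7 − 16 = -9 (mod 11).
    Reduce coefficients mod 11: 10·t ≡ 2 (mod 11).
    The inverse of 10 mod 11 is 10 (since 10·10 = 100 = 9·11 + 1), so t ≡ 10·2 = 20 ≡ 9 (mod 11).
    Then x = 16 + 21·9 = 205, valid modulo lcm(21, 11) = 231: x ≡ 205 (mod 231).
  Combine with x ≡ 4 (mod 8); new modulus lcm = 1848.
    Write x = 205 + 231·t and substitute into x ≡ 4 (mod 8): 231·t ≡ 4 − 205 = -201 (mod 8).
    Reduce coefficients mod 8: 7·t ≡ 7 (mod 8).
    The inverse of 7 mod 8 is 7 (since 7·7 = 49 = 6·8 + 1), so t ≡ 7·7 = 49 ≡ 1 (mod 8).
    Then x = 205 + 231·1 = 436, valid modulo lcm(231, 8) = 1848: x ≡ 436 (mod 1848).
Verify against each original: 436 mod 3 = 1, 436 mod 7 = 2, 436 mod 11 = 7, 436 mod 8 = 4.

x ≡ 436 (mod 1848).


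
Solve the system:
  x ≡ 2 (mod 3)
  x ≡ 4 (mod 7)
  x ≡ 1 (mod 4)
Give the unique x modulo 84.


Moduli 3, 7, 4 are pairwise coprime; by CRT there is a unique solution modulo M = 3 · 7 · 4 = 84.
Solve pairwise, accumulating the modulus:
  Start with x ≡ 2 (mod 3).
  Combine with x ≡ 4 (mod 7): since gcd(3, 7) = 1, we get a unique residue mod 21.
    Write x = 2 + 3·t and substitute into x ≡ 4 (mod 7): 3·t ≡ 4 − 2 = 2 (mod 7).
    The inverse of 3 mod 7 is 5 (since 3·5 = 15 = 2·7 + 1), so t ≡ 5·2 = 10 ≡ 3 (mod 7).
    Then x = 2 + 3·3 = 11, valid modulo lcm(3, 7) = 21: x ≡ 11 (mod 21).
  Combine with x ≡ 1 (mod 4): since gcd(21, 4) = 1, we get a unique residue mod 84.
    Write x = 11 + 21·t and substitute into x ≡ 1 (mod 4): 21·t ≡ 1 − 11 = -10 (mod 4).
    Reduce coefficients mod 4: 1·t ≡ 2 (mod 4).
    So t ≡ 2 (mod 4).
    Then x = 11 + 21·2 = 53, valid modulo lcm(21, 4) = 84: x ≡ 53 (mod 84).
Verify: 53 mod 3 = 2 ✓, 53 mod 7 = 4 ✓, 53 mod 4 = 1 ✓.

x ≡ 53 (mod 84).


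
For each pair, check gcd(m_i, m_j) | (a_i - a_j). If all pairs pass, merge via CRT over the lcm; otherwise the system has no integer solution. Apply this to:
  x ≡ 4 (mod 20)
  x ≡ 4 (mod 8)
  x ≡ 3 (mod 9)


Moduli 20, 8, 9 are not pairwise coprime, so CRT works modulo lcm(m_i) when all pairwise compatibility conditions hold.
Pairwise compatibility: gcd(m_i, m_j) must divide a_i - a_j for every pair.
Merge one congruence at a time:
  Start: x ≡ 4 (mod 20).
  Combine with x ≡ 4 (mod 8): gcd(20, 8) = 4; 4 - 4 = 0, which IS divisible by 4, so compatible.
    Write x = 4 + 20·t and substitute into x ≡ 4 (mod 8): 20·t ≡ 4 − 4 = 0 (mod 8).
    Divide the congruence (and modulus) by g = 4: 5·t ≡ 0 (mod 2).
    Reduce coefficients mod 2: 1·t ≡ 0 (mod 2).
    So t ≡ 0 (mod 2).
    Then x = 4 + 20·0 = 4, valid modulo lcm(20, 8) = 40: x ≡ 4 (mod 40).
  Combine with x ≡ 3 (mod 9): gcd(40, 9) = 1; 3 - 4 = -1, which IS divisible by 1, so compatible.
    Write x = 4 + 40·t and substitute into x ≡ 3 (mod 9): 40·t ≡ 3 − 4 = -1 (mod 9).
    Reduce coefficients mod 9: 4·t ≡ 8 (mod 9).
    The inverse of 4 mod 9 is 7 (since 4·7 = 28 = 3·9 + 1), so t ≡ 7·8 = 56 ≡ 2 (mod 9).
    Then x = 4 + 40·2 = 84, valid modulo lcm(40, 9) = 360: x ≡ 84 (mod 360).
Verify: 84 mod 20 = 4, 84 mod 8 = 4, 84 mod 9 = 3.

x ≡ 84 (mod 360).


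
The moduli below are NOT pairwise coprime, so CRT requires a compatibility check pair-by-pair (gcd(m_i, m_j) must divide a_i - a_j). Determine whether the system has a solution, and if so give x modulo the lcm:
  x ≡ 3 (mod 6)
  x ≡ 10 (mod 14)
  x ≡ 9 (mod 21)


Moduli 6, 14, 21 are not pairwise coprime, so CRT works modulo lcm(m_i) when all pairwise compatibility conditions hold.
Pairwise compatibility: gcd(m_i, m_j) must divide a_i - a_j for every pair.
Merge one congruence at a time:
  Start: x ≡ 3 (mod 6).
  Combine with x ≡ 10 (mod 14): gcd(6, 14) = 2, and 10 - 3 = 7 is NOT divisible by 2.
    ⇒ system is inconsistent (no integer solution).

No solution (the system is inconsistent).


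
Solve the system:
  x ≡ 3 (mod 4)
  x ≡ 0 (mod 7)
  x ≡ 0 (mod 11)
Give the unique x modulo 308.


Moduli 4, 7, 11 are pairwise coprime; by CRT there is a unique solution modulo M = 4 · 7 · 11 = 308.
Solve pairwise, accumulating the modulus:
  Start with x ≡ 3 (mod 4).
  Combine with x ≡ 0 (mod 7): since gcd(4, 7) = 1, we get a unique residue mod 28.
    Write x = 3 + 4·t and substitute into x ≡ 0 (mod 7): 4·t ≡ 0 − 3 = -3 (mod 7).
    Reduce coefficients mod 7: 4·t ≡ 4 (mod 7).
    The inverse of 4 mod 7 is 2 (since 4·2 = 8 = 1·7 + 1), so t ≡ 2·4 = 8 ≡ 1 (mod 7).
    Then x = 3 + 4·1 = 7, valid modulo lcm(4, 7) = 28: x ≡ 7 (mod 28).
  Combine with x ≡ 0 (mod 11): since gcd(28, 11) = 1, we get a unique residue mod 308.
    Write x = 7 + 28·t and substitute into x ≡ 0 (mod 11): 28·t ≡ 0 − 7 = -7 (mod 11).
    Reduce coefficients mod 11: 6·t ≡ 4 (mod 11).
    The inverse of 6 mod 11 is 2 (since 6·2 = 12 = 1·11 + 1), so t ≡ 2·4 = 8 ≡ 8 (mod 11).
    Then x = 7 + 28·8 = 231, valid modulo lcm(28, 11) = 308: x ≡ 231 (mod 308).
Verify: 231 mod 4 = 3 ✓, 231 mod 7 = 0 ✓, 231 mod 11 = 0 ✓.

x ≡ 231 (mod 308).


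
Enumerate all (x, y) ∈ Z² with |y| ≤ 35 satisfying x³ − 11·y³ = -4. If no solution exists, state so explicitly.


The equation is x³ - 11y³ = -4. For fixed y, x³ = 11·y³ − 4, so a solution requires the RHS to be a perfect cube.
Strategy: iterate y from -35 to 35, compute RHS = 11·y³ − 4, and check whether it is a (positive or negative) perfect cube.
Check small values of y:
  y = 0: RHS = -4 is not a perfect cube.
  y = 1: RHS = 7 is not a perfect cube.
  y = -1: RHS = -15 is not a perfect cube.
  y = 2: RHS = 84 is not a perfect cube.
  y = -2: RHS = -92 is not a perfect cube.
  y = 3: RHS = 293 is not a perfect cube.
  y = -3: RHS = -301 is not a perfect cube.
Continuing the search up to |y| = 35 finds no solutions either.
No (x, y) in the scanned range satisfies the equation.

No integer solutions with |y| ≤ 35.


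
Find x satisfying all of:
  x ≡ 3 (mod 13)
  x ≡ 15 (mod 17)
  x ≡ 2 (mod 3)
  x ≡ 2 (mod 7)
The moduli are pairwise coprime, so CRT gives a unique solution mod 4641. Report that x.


Product of moduli M = 13 · 17 · 3 · 7 = 4641.
Merge one congruence at a time:
  Start: x ≡ 3 (mod 13).
  Combine with x ≡ 15 (mod 17); new modulus lcm = 221.
    Write x = 3 + 13·t and substitute into x ≡ 15 (mod 17): 13·t ≡ 15 − 3 = 12 (mod 17).
    The inverse of 13 mod 17 is 4 (since 13·4 = 52 = 3·17 + 1), so t ≡ 4·12 = 48 ≡ 14 (mod 17).
    Then x = 3 + 13·14 = 185, valid modulo lcm(13, 17) = 221: x ≡ 185 (mod 221).
  Combine with x ≡ 2 (mod 3); new modulus lcm = 663.
    Write x = 185 + 221·t and substitute into x ≡ 2 (mod 3): 221·t ≡ 2 − 185 = -183 (mod 3).
    Reduce coefficients mod 3: 2·t ≡ 0 (mod 3).
    The inverse of 2 mod 3 is 2 (since 2·2 = 4 = 1·3 + 1), so t ≡ 2·0 = 0 ≡ 0 (mod 3).
    Then x = 185 + 221·0 = 185, valid modulo lcm(221, 3) = 663: x ≡ 185 (mod 663).
  Combine with x ≡ 2 (mod 7); new modulus lcm = 4641.
    Write x = 185 + 663·t and substitute into x ≡ 2 (mod 7): 663·t ≡ 2 − 185 = -183 (mod 7).
    Reduce coefficients mod 7: 5·t ≡ 6 (mod 7).
    The inverse of 5 mod 7 is 3 (since 5·3 = 15 = 2·7 + 1), so t ≡ 3·6 = 18 ≡ 4 (mod 7).
    Then x = 185 + 663·4 = 2837, valid modulo lcm(663, 7) = 4641: x ≡ 2837 (mod 4641).
Verify against each original: 2837 mod 13 = 3, 2837 mod 17 = 15, 2837 mod 3 = 2, 2837 mod 7 = 2.

x ≡ 2837 (mod 4641).


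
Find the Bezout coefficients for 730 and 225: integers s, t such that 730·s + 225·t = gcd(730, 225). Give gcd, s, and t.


Euclidean algorithm on (730, 225) — divide until remainder is 0:
  730 = 3 · 225 + 55
  225 = 4 · 55 + 5
  55 = 11 · 5 + 0
gcd(730, 225) = 5.
Track Bezout coefficients alongside the remainders: start with r₀ = 730 = a·1 + b·0 (s = 1, t = 0) and r₁ = 225 = a·0 + b·1 (s = 0, t = 1); each new remainder r_{k+1} = r_{k-1} − q_k·r_k inherits s_{k+1} = s_{k-1} − q_k·s_k, t_{k+1} = t_{k-1} − q_k·t_k, so r_k = a·s_k + b·t_k at every step:
  q = 3: r = 55, s = 1 − 3·0 = 1, t = 0 − 3·1 = -3  (check: 730·1 + 225·(-3) = 55)
  q = 4: r = 5, s = 0 − 4·1 = -4, t = 1 − 4·(-3) = 13  (check: 730·(-4) + 225·13 = 5)
The row with r = 5 (the gcd) gives the Bezout coefficients s = -4, t = 13.
Result: 730 · (-4) + 225 · (13) = 5.

gcd(730, 225) = 5; s = -4, t = 13 (check: 730·(-4) + 225·13 = 5).


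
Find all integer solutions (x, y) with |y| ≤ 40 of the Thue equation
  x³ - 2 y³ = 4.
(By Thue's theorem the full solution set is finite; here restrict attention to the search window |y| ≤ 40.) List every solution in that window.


The equation is x³ - 2y³ = 4. For fixed y, x³ = 2·y³ + 4, so a solution requires the RHS to be a perfect cube.
Strategy: iterate y from -40 to 40, compute RHS = 2·y³ + 4, and check whether it is a (positive or negative) perfect cube.
Check small values of y:
  y = 0: RHS = 4 is not a perfect cube.
  y = 1: RHS = 6 is not a perfect cube.
  y = -1: RHS = 2 is not a perfect cube.
  y = 2: RHS = 20 is not a perfect cube.
  y = -2: RHS = -12 is not a perfect cube.
  y = 3: RHS = 58 is not a perfect cube.
  y = -3: RHS = -50 is not a perfect cube.
Continuing the search up to |y| = 40 finds no solutions either.
No (x, y) in the scanned range satisfies the equation.

No integer solutions with |y| ≤ 40.


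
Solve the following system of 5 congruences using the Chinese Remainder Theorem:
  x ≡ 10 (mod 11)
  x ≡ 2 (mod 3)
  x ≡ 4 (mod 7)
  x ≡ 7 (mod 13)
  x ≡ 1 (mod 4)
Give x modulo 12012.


Product of moduli M = 11 · 3 · 7 · 13 · 4 = 12012.
Merge one congruence at a time:
  Start: x ≡ 10 (mod 11).
  Combine with x ≡ 2 (mod 3); new modulus lcm = 33.
    Write x = 10 + 11·t and substitute into x ≡ 2 (mod 3): 11·t ≡ 2 − 10 = -8 (mod 3).
    Reduce coefficients mod 3: 2·t ≡ 1 (mod 3).
    The inverse of 2 mod 3 is 2 (since 2·2 = 4 = 1·3 + 1), so t ≡ 2·1 = 2 ≡ 2 (mod 3).
    Then x = 10 + 11·2 = 32, valid modulo lcm(11, 3) = 33: x ≡ 32 (mod 33).
  Combine with x ≡ 4 (mod 7); new modulus lcm = 231.
    Write x = 32 + 33·t and substitute into x ≡ 4 (mod 7): 33·t ≡ 4 − 32 = -28 (mod 7).
    Reduce coefficients mod 7: 5·t ≡ 0 (mod 7).
    The inverse of 5 mod 7 is 3 (since 5·3 = 15 = 2·7 + 1), so t ≡ 3·0 = 0 ≡ 0 (mod 7).
    Then x = 32 + 33·0 = 32, valid modulo lcm(33, 7) = 231: x ≡ 32 (mod 231).
  Combine with x ≡ 7 (mod 13); new modulus lcm = 3003.
    Write x = 32 + 231·t and substitute into x ≡ 7 (mod 13): 231·t ≡ 7 − 32 = -25 (mod 13).
    Reduce coefficients mod 13: 10·t ≡ 1 (mod 13).
    The inverse of 10 mod 13 is 4 (since 10·4 = 40 = 3·13 + 1), so t ≡ 4·1 = 4 ≡ 4 (mod 13).
    Then x = 32 + 231·4 = 956, valid modulo lcm(231, 13) = 3003: x ≡ 956 (mod 3003).
  Combine with x ≡ 1 (mod 4); new modulus lcm = 12012.
    Write x = 956 + 3003·t and substitute into x ≡ 1 (mod 4): 3003·t ≡ 1 − 956 = -955 (mod 4).
    Reduce coefficients mod 4: 3·t ≡ 1 (mod 4).
    The inverse of 3 mod 4 is 3 (since 3·3 = 9 = 2·4 + 1), so t ≡ 3·1 = 3 ≡ 3 (mod 4).
    Then x = 956 + 3003·3 = 9965, valid modulo lcm(3003, 4) = 12012: x ≡ 9965 (mod 12012).
Verify against each original: 9965 mod 11 = 10, 9965 mod 3 = 2, 9965 mod 7 = 4, 9965 mod 13 = 7, 9965 mod 4 = 1.

x ≡ 9965 (mod 12012).


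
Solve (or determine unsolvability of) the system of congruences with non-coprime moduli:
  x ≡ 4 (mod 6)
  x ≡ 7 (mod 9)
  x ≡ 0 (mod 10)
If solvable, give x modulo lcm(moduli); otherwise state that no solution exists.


Moduli 6, 9, 10 are not pairwise coprime, so CRT works modulo lcm(m_i) when all pairwise compatibility conditions hold.
Pairwise compatibility: gcd(m_i, m_j) must divide a_i - a_j for every pair.
Merge one congruence at a time:
  Start: x ≡ 4 (mod 6).
  Combine with x ≡ 7 (mod 9): gcd(6, 9) = 3; 7 - 4 = 3, which IS divisible by 3, so compatible.
    Write x = 4 + 6·t and substitute into x ≡ 7 (mod 9): 6·t ≡ 7 − 4 = 3 (mod 9).
    Divide the congruence (and modulus) by g = 3: 2·t ≡ 1 (mod 3).
    The inverse of 2 mod 3 is 2 (since 2·2 = 4 = 1·3 + 1), so t ≡ 2·1 = 2 ≡ 2 (mod 3).
    Then x = 4 + 6·2 = 16, valid modulo lcm(6, 9) = 18: x ≡ 16 (mod 18).
  Combine with x ≡ 0 (mod 10): gcd(18, 10) = 2; 0 - 16 = -16, which IS divisible by 2, so compatible.
    Write x = 16 + 18·t and substitute into x ≡ 0 (mod 10): 18·t ≡ 0 − 16 = -16 (mod 10).
    Divide the congruence (and modulus) by g = 2: 9·t ≡ -8 (mod 5).
    Reduce coefficients mod 5: 4·t ≡ 2 (mod 5).
    The inverse of 4 mod 5 is 4 (since 4·4 = 16 = 3·5 + 1), so t ≡ 4·2 = 8 ≡ 3 (mod 5).
    Then x = 16 + 18·3 = 70, valid modulo lcm(18, 10) = 90: x ≡ 70 (mod 90).
Verify: 70 mod 6 = 4, 70 mod 9 = 7, 70 mod 10 = 0.

x ≡ 70 (mod 90).


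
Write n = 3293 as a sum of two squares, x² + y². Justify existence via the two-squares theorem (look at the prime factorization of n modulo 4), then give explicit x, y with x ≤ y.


Step 1: Factor n = 3293 = 37 · 89.
Step 2: Check the mod-4 condition on each prime factor: 37 ≡ 1 (mod 4), exponent 1; 89 ≡ 1 (mod 4), exponent 1.
All primes ≡ 3 (mod 4) appear to even exponent (or don't appear), so by the two-squares theorem n IS expressible as a sum of two squares.
Step 3: Build a representation. Here n = 37 · 89 is a product of primes ≡ 1 (mod 4). Each prime p ≡ 1 (mod 4) is itself a sum of two squares; find a² by testing p − a² for a perfect square:
  37: 37 − 1² = 36 = 6² ⇒ 37 = 1² + 6².
  89: 89 − 1² = 88, 89 − 2² = 85, 89 − 3² = 80, 89 − 4² = 73, 89 − 5² = 64 = 8² ⇒ 89 = 5² + 8².
  Combine using the Brahmagupta–Fibonacci identity (a² + b²)(c² + d²) = (ac − bd)² + (ad + bc)² = (ac + bd)² + (ad − bc)²:
  37 · 89 = 3293: from (1² + 6²)(5² + 8²), take (1·5 − 6·8, 1·8 + 6·5) = (5 − 48, 8 + 30) = (-43, 38); dropping signs (only squares matter) gives (43, 38); check 43² + 38² = 1849 + 1444 = 3293 ✓.
Step 4: Order so x ≤ y and verify: 38² + 43² = 1444 + 1849 = 3293 = n. ✓

n = 3293 = 38² + 43² (one valid representation with x ≤ y).


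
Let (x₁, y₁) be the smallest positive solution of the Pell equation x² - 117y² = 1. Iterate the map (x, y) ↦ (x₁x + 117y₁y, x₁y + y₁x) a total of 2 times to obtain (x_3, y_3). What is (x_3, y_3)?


Step 1: Find the fundamental solution (x₁, y₁) of x² - 117y² = 1.
  Expand √117 as a continued fraction. a₀ = ⌊√117⌋ = 10; iterate m_{k+1} = d_k·a_k − m_k, d_{k+1} = (117 − m_{k+1}²)/d_k, a_{k+1} = ⌊(a₀ + m_{k+1})/d_{k+1}⌋ (starting m₀ = 0, d₀ = 1), with convergents p_k = a_k·p_{k-1} + p_{k-2}, q_k = a_k·q_{k-1} + q_{k-2} (p₋₁ = 1, q₋₁ = 0):
  k = 0: a₀ = 10; p₀/q₀ = 10/1; p₀² − 117·q₀² = 100 − 117 = -17.
  k = 1: m = 10, d = 17, a = ⌊(10 + 10)/17⌋ = 1; p/q = (1·10 + 1)/(1·1 + 0) = 11/1; p² − 117·q² = 121 − 117 = 4.
  k = 2: m = 7, d = 4, a = ⌊(10 + 7)/4⌋ = 4; p/q = (4·11 + 10)/(4·1 + 1) = 54/5; p² − 117·q² = 2916 − 2925 = -9.
  k = 3: m = 9, d = 9, a = ⌊(10 + 9)/9⌋ = 2; p/q = (2·54 + 11)/(2·5 + 1) = 119/11; p² − 117·q² = 14161 − 14157 = 4.
  k = 4: m = 9, d = 4, a = ⌊(10 + 9)/4⌋ = 4; p/q = (4·119 + 54)/(4·11 + 5) = 530/49; p² − 117·q² = 280900 − 280917 = -17.
  k = 5: m = 7, d = 17, a = ⌊(10 + 7)/17⌋ = 1; p/q = (1·530 + 119)/(1·49 + 11) = 649/60; p² − 117·q² = 421201 − 421200 = 1.
  The first convergent with p² − 117·q² = 1 gives the fundamental solution (x₁, y₁) = (649, 60).
Step 2: Apply the recurrence (x_{n+1}, y_{n+1}) = (x₁x_n + 117y₁y_n, x₁y_n + y₁x_n) repeatedly.
  From (x_1, y_1) = (649, 60): x_2 = 649·649 + 117·60·60 = 842401; y_2 = 649·60 + 60·649 = 77880.
  From (x_2, y_2) = (842401, 77880): x_3 = 649·842401 + 117·60·77880 = 1093435849; y_3 = 649·77880 + 60·842401 = 101088180.
Step 3: Verify x_3² - 117·y_3² = 1195601955878350801 - 1195601955878350800 = 1 (should be 1). ✓

(x_1, y_1) = (649, 60); (x_3, y_3) = (1093435849, 101088180).
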